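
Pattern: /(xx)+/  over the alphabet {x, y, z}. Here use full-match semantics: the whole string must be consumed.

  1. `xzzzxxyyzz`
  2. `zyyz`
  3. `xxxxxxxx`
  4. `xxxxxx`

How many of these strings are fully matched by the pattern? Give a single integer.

2

1. `xzzzxxyyzz` → no match — must start with `xx`
2. `zyyz` → no match — must start with `xx`
3. `xxxxxxxx` → match
4. `xxxxxx` → match
Total matched: 2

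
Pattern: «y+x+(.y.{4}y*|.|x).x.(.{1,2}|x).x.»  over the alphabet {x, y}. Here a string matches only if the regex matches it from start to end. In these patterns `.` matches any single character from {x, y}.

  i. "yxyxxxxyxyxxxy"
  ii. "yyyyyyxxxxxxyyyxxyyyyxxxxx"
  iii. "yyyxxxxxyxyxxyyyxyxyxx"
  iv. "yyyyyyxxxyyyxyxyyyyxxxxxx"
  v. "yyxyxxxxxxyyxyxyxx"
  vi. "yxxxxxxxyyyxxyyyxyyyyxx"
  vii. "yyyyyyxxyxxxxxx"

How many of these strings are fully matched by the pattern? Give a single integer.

i → no match
ii → no match
iii → match
iv → match
v → no match
vi → match
vii → match
Total matched: 4

4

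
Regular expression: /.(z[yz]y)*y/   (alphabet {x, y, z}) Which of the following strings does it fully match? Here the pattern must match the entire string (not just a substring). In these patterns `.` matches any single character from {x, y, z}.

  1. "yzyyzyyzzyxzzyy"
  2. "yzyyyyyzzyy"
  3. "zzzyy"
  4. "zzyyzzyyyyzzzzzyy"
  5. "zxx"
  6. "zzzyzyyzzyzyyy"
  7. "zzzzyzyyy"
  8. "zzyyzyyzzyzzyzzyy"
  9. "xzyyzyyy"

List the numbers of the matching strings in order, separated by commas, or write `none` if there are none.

3, 6, 8, 9

1 → no match
2 → no match
3 → match
4 → no match
5 → no match — must end with "y"
6 → match
7 → no match
8 → match
9 → match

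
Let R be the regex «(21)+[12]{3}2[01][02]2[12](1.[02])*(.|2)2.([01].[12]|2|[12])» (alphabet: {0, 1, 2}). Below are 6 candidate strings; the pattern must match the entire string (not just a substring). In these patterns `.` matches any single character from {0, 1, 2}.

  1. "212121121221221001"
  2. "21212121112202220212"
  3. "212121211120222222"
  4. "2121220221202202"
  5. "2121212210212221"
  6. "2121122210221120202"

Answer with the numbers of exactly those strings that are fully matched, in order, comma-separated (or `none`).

1 → match
2 → match
3 → no match
4 → no match
5 → match
6 → match

1, 2, 5, 6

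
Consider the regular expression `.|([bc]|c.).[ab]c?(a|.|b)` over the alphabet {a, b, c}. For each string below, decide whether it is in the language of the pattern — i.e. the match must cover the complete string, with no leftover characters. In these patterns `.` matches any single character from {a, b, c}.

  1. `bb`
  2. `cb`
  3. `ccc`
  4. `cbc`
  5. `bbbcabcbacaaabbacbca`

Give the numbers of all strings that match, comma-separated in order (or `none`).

none

1 → no match
2 → no match
3 → no match
4 → no match
5 → no match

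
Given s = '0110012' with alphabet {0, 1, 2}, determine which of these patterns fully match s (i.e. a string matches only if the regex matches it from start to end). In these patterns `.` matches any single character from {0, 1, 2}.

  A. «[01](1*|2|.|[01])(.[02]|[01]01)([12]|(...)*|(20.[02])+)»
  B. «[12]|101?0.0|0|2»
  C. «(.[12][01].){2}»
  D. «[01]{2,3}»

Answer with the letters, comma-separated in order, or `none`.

A

A → match
B → no match
C → no match
D → no match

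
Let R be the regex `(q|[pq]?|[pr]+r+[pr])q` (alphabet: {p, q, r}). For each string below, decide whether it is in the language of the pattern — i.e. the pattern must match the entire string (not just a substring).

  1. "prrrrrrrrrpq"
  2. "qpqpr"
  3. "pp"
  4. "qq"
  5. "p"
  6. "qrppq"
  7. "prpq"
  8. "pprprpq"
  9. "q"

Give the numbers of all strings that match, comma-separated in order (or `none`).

1, 4, 7, 8, 9

1 → match
2 → no match — must end with "q"
3 → no match — must end with "q"
4 → match
5 → no match — must end with "q"
6 → no match
7 → match
8 → match
9 → match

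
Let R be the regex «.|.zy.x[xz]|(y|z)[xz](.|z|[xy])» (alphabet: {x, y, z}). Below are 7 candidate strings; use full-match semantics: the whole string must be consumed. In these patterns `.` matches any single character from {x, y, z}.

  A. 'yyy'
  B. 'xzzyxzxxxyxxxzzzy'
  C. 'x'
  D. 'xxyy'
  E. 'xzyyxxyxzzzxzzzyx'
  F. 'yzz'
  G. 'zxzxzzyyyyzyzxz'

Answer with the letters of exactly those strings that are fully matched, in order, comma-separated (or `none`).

C, F

A. 'yyy' → no match
B → no match
C. 'x' → match
D. 'xxyy' → no match
E → no match
F. 'yzz' → match
G → no match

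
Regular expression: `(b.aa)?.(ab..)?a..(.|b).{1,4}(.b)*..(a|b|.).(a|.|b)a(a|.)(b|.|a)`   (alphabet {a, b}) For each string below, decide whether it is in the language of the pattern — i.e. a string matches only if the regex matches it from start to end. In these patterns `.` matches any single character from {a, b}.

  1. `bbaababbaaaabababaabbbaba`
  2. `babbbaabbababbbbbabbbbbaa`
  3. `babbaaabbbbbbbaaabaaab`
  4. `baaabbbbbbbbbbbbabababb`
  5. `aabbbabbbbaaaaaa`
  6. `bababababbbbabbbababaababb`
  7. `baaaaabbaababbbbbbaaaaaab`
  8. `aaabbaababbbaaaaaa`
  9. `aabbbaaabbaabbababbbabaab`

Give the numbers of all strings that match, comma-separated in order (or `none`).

1 → match
2 → no match
3 → match
4 → match
5 → match
6 → match
7 → match
8 → match
9 → no match

1, 3, 4, 5, 6, 7, 8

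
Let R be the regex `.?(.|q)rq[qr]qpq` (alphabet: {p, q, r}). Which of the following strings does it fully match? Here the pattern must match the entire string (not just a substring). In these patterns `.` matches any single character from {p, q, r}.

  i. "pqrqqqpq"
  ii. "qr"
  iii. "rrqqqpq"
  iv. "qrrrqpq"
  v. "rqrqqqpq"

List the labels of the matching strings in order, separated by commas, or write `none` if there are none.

i → match
ii → no match — must end with "qpq"
iii → match
iv → no match
v → match

i, iii, v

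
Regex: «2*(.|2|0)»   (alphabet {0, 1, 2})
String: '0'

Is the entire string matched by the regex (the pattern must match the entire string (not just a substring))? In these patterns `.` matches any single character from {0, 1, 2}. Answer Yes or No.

Yes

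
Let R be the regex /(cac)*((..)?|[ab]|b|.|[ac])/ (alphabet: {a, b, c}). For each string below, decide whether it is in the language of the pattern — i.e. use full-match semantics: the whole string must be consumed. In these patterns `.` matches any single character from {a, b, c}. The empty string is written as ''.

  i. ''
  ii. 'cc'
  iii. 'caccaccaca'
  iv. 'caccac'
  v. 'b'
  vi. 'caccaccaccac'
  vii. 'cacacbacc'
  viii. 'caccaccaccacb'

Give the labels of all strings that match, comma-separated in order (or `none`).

i → match
ii → match
iii → match
iv → match
v → match
vi → match
vii → no match
viii → match

i, ii, iii, iv, v, vi, viii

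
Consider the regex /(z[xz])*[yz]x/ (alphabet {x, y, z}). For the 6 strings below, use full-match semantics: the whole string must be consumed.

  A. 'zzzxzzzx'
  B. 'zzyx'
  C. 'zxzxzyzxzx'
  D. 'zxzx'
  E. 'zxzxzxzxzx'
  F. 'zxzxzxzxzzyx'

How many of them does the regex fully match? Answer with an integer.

5

A. 'zzzxzzzx' → match
B. 'zzyx' → match
C. 'zxzxzyzxzx' → no match
D. 'zxzx' → match
E. 'zxzxzxzxzx' → match
F. 'zxzxzxzxzzyx' → match
Total matched: 5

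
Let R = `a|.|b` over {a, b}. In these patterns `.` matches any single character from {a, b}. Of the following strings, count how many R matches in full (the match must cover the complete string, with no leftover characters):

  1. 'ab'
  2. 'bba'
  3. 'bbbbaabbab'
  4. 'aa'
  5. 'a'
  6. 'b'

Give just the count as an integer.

2

1 → no match
2 → no match
3 → no match
4 → no match
5 → match
6 → match
Total matched: 2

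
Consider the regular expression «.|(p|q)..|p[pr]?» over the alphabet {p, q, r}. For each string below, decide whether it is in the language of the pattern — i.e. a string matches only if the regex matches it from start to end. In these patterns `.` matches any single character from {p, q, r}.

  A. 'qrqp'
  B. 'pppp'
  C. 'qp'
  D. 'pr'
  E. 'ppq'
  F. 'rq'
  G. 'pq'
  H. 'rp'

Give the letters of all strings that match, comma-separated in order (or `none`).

D, E

A. 'qrqp' → no match
B. 'pppp' → no match
C. 'qp' → no match
D. 'pr' → match
E. 'ppq' → match
F. 'rq' → no match
G. 'pq' → no match
H. 'rp' → no match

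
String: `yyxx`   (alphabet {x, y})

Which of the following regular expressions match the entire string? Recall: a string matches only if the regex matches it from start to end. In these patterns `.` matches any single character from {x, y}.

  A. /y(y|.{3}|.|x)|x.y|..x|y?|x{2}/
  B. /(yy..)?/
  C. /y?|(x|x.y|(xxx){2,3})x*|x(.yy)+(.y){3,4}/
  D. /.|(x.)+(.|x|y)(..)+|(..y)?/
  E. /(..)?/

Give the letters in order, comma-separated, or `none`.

A → match
B → match
C → no match
D → no match
E → no match

A, B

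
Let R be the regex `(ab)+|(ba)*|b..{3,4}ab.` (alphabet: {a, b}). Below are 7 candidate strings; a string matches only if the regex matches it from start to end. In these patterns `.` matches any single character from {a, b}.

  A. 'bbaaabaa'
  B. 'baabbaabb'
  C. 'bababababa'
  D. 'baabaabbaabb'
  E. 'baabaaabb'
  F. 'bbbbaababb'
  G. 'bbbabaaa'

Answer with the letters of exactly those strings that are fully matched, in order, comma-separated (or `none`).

A → no match
B → match
C → match
D → no match
E → match
F → no match
G → no match

B, C, E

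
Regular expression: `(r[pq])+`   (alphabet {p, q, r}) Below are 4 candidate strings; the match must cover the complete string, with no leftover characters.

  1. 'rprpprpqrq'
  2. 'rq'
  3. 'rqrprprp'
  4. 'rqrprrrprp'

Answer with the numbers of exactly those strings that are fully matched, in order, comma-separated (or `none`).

2, 3

1 → no match
2 → match
3 → match
4 → no match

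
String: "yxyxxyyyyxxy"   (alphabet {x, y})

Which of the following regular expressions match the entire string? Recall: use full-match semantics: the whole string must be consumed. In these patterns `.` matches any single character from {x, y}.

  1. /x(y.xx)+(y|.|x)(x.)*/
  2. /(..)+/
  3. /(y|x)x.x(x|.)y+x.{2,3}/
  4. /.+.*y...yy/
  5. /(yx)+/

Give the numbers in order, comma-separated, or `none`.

1 → no match — must start with "xy"
2 → match
3 → match
4 → no match — must end with "yy"
5 → no match — must end with "yx"

2, 3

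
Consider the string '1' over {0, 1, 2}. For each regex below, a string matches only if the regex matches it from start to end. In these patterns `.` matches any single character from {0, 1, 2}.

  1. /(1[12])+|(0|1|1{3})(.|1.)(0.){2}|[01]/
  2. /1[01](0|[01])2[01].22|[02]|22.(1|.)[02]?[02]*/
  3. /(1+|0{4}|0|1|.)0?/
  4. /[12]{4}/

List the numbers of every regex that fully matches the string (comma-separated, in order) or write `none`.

1, 3

1 → match
2 → no match
3 → match
4 → no match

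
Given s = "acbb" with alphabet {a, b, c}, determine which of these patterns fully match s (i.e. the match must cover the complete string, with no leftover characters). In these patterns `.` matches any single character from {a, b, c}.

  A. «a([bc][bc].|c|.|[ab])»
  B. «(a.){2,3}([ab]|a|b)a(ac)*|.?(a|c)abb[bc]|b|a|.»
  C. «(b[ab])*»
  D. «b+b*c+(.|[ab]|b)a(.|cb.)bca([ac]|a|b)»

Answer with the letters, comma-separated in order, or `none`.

A → match
B → no match
C → no match
D → no match — must start with "b"

A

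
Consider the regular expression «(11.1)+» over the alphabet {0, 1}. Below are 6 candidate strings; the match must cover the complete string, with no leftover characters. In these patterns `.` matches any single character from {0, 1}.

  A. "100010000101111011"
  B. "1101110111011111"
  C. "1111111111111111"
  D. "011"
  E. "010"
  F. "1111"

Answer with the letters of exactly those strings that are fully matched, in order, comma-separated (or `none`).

B, C, F

A → no match — must start with "11"
B → match
C → match
D → no match — must start with "11"
E → no match — must start with "11"
F → match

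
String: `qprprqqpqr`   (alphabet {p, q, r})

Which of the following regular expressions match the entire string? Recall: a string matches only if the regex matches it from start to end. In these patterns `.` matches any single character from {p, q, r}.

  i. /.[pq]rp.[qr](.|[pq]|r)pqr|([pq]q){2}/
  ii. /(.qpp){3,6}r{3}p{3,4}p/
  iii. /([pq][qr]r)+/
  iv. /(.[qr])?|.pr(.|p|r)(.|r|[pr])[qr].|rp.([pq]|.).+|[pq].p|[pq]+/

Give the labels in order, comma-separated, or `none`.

i

i → match
ii → no match — must end with `pp`
iii → no match
iv → no match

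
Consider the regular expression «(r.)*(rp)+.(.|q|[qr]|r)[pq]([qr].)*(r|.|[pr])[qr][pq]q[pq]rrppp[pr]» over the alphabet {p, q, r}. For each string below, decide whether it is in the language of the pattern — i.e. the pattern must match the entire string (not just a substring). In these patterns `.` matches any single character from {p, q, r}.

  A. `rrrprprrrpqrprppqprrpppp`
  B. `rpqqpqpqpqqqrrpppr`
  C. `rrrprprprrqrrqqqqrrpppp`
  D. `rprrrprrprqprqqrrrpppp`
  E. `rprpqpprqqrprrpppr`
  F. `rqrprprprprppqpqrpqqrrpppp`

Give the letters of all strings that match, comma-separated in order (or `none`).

A → no match
B → no match
C → no match
D → no match
E → no match
F → match

F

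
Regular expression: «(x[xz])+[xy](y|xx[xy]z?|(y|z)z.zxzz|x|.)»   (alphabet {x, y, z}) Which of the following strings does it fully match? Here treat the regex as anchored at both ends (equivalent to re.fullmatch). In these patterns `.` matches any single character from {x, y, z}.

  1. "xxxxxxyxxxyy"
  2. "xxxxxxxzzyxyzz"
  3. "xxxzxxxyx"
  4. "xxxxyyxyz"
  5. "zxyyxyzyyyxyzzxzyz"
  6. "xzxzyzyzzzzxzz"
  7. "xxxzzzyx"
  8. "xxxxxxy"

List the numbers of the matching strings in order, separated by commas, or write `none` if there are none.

1. "xxxxxxyxxxyy" → no match
2 → no match
3. "xxxzxxxyx" → no match
4. "xxxxyyxyz" → no match
5 → no match — must start with "x"
6 → no match
7. "xxxzzzyx" → no match
8. "xxxxxxy" → no match

none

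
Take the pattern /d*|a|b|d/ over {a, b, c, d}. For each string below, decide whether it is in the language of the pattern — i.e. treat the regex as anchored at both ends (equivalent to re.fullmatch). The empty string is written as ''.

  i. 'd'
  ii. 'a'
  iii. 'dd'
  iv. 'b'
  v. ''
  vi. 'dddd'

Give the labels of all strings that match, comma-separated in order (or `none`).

i, ii, iii, iv, v, vi

i → match
ii → match
iii → match
iv → match
v → match
vi → match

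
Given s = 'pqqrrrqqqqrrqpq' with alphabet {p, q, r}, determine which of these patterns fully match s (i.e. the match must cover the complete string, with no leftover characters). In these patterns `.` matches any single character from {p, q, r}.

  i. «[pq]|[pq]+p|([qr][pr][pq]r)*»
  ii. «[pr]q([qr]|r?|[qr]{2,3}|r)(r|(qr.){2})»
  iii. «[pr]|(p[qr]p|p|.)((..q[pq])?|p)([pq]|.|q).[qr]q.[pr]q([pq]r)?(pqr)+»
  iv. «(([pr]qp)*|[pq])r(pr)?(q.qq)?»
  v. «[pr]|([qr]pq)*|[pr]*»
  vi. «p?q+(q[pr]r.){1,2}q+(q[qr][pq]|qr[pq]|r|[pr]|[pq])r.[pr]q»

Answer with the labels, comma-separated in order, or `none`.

vi

i → no match
ii → no match
iii → no match
iv → no match
v → no match
vi → match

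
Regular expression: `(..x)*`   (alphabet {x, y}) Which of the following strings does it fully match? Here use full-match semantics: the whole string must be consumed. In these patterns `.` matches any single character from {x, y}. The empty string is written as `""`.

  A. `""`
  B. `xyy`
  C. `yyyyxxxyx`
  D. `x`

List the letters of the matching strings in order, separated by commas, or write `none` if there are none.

A → match
B → no match
C → no match
D → no match

A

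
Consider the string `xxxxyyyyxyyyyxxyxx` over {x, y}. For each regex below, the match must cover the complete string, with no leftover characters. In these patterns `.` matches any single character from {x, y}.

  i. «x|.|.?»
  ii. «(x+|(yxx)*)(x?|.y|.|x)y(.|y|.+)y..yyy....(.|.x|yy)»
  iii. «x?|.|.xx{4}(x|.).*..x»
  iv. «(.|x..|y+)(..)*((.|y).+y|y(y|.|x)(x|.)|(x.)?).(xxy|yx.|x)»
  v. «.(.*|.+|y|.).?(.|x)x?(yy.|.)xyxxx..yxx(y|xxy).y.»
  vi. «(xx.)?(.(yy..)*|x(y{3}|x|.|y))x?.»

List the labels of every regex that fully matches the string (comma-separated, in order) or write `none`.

i → no match
ii → match
iii → no match
iv → match
v → no match
vi → no match

ii, iv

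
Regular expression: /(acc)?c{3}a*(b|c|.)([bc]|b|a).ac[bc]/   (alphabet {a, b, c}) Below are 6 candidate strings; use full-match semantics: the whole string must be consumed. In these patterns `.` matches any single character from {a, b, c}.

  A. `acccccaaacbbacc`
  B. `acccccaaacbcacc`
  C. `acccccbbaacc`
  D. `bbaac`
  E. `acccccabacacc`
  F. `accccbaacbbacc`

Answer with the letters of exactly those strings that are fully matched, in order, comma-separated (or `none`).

A, B, C, E

A → match
B → match
C → match
D → no match
E → match
F → no match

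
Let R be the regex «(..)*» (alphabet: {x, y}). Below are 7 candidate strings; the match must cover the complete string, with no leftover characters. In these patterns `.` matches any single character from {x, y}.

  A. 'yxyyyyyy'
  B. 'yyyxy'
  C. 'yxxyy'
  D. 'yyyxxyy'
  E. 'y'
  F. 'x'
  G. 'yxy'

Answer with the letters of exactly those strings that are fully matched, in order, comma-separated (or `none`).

A → match
B → no match
C → no match
D → no match
E → no match
F → no match
G → no match

A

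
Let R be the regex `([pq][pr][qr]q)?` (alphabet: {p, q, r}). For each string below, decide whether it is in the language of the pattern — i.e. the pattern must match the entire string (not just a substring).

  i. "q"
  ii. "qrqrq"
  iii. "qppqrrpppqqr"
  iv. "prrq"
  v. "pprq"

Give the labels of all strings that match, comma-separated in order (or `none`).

i → no match
ii → no match
iii → no match
iv → match
v → match

iv, v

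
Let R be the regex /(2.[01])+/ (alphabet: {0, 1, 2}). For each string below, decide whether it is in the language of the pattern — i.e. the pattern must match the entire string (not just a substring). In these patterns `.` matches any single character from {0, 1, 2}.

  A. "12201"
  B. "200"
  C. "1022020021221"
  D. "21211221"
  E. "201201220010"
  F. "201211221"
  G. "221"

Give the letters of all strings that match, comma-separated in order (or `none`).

B, F, G

A → no match — must start with "2"
B → match
C → no match — must start with "2"
D → no match
E → no match
F → match
G → match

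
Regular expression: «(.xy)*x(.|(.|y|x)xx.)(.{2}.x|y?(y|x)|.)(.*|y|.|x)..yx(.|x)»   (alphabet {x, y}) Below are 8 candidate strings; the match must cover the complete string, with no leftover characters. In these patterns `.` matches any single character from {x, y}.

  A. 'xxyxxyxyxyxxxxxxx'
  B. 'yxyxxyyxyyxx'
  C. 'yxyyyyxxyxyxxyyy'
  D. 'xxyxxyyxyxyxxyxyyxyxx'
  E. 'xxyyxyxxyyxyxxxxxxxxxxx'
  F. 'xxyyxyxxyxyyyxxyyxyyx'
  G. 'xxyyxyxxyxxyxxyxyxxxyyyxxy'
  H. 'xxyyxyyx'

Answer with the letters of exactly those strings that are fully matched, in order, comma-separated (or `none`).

B, D

A → no match
B → match
C → no match
D → match
E → no match
F → no match
G → no match
H → no match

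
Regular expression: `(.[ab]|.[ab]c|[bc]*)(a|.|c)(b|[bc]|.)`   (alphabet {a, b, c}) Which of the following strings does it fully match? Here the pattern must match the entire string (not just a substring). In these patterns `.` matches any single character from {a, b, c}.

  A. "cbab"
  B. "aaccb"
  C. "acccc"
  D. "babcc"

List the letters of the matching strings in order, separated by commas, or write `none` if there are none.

A, B

A → match
B → match
C → no match
D → no match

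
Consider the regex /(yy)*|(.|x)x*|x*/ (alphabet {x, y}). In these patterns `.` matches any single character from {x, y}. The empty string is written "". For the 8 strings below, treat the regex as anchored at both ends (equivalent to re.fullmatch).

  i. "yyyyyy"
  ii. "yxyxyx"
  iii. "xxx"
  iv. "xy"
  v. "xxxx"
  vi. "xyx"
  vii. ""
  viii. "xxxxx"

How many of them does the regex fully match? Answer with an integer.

5

i → match
ii → no match
iii → match
iv → no match
v → match
vi → no match
vii → match
viii → match
Total matched: 5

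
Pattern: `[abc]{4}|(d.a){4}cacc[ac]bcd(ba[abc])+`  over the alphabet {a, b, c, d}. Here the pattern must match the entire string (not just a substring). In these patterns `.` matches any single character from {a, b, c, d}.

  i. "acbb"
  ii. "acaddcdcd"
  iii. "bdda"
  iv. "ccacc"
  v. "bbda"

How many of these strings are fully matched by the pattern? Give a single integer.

1

i → match
ii → no match
iii → no match
iv → no match
v → no match
Total matched: 1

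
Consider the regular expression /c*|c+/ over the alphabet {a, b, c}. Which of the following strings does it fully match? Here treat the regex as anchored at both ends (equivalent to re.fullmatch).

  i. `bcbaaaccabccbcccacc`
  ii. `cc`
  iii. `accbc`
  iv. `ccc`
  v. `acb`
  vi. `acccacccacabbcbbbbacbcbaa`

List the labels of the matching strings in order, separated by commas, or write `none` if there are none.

i → no match
ii → match
iii → no match
iv → match
v → no match
vi → no match

ii, iv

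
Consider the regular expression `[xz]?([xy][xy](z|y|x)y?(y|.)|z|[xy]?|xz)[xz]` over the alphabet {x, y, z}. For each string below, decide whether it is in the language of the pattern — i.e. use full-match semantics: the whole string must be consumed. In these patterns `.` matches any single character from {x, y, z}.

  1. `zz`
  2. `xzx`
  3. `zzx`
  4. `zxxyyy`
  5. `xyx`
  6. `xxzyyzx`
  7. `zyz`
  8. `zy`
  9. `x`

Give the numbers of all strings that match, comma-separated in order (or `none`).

1 → match
2 → match
3 → match
4 → no match
5 → match
6 → no match
7 → match
8 → no match
9 → match

1, 2, 3, 5, 7, 9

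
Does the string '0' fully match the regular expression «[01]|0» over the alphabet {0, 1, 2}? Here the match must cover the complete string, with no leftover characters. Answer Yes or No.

Yes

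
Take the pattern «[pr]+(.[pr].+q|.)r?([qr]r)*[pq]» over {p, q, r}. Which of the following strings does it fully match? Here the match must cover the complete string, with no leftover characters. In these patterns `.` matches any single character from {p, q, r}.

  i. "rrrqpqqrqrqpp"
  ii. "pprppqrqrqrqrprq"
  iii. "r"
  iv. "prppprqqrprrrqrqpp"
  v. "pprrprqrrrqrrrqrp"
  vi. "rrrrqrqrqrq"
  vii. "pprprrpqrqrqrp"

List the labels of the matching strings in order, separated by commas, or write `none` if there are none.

i → no match
ii → no match
iii → no match
iv → no match
v → match
vi → match
vii → match

v, vi, vii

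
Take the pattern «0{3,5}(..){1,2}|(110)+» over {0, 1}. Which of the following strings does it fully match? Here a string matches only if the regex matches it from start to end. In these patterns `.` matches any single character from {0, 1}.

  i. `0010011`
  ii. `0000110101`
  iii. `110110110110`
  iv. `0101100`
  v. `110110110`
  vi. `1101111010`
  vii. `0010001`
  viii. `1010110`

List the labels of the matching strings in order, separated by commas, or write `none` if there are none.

i → no match
ii → no match
iii → match
iv → no match
v → match
vi → no match
vii → no match
viii → no match

iii, v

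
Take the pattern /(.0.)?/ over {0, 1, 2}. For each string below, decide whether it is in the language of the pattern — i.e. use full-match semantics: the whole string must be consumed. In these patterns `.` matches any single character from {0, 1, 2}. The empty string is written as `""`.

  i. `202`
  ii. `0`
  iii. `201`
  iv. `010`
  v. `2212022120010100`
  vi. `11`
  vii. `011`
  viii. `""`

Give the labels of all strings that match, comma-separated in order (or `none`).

i → match
ii → no match
iii → match
iv → no match
v → no match
vi → no match
vii → no match
viii → match

i, iii, viii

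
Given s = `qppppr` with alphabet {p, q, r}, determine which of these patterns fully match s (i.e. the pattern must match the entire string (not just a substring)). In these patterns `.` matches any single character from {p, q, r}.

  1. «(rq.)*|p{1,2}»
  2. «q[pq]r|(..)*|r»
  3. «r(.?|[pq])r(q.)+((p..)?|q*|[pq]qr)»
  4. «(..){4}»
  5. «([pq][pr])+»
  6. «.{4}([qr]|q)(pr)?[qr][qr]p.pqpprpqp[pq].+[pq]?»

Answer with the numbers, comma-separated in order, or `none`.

1 → no match
2 → match
3 → no match — must start with `r`
4 → no match
5 → match
6 → no match

2, 5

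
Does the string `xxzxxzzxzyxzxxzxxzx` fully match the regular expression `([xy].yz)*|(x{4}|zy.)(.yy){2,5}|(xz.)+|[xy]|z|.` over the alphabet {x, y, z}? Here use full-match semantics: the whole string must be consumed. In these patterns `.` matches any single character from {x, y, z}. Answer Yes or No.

No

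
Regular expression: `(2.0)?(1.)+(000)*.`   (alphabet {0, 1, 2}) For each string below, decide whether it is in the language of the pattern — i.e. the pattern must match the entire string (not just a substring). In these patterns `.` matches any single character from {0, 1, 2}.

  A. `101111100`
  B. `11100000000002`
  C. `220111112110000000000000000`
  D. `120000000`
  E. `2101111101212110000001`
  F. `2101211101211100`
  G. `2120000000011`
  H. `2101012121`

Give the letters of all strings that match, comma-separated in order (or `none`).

A, B, C, D, E, F, H

A → match
B → match
C → match
D → match
E → match
F → match
G → no match
H → match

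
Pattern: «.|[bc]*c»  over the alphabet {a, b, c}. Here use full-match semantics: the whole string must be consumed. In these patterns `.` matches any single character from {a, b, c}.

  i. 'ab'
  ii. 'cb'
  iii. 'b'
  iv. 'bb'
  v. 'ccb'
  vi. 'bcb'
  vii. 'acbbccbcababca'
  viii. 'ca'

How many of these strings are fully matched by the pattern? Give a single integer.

i → no match
ii → no match
iii → match
iv → no match
v → no match
vi → no match
vii → no match
viii → no match
Total matched: 1

1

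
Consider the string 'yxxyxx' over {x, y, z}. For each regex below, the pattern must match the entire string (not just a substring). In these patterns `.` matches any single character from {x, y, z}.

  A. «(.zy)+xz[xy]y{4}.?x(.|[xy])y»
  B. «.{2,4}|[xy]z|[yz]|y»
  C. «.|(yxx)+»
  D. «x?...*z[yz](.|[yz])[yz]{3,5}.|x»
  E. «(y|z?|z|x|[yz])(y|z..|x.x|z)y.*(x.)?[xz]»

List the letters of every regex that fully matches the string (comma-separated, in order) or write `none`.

C

A → no match — must end with 'y'
B → no match
C → match
D → no match
E → no match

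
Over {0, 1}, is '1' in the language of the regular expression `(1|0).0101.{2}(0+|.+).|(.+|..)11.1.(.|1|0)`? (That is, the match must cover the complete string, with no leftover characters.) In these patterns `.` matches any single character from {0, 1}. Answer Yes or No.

No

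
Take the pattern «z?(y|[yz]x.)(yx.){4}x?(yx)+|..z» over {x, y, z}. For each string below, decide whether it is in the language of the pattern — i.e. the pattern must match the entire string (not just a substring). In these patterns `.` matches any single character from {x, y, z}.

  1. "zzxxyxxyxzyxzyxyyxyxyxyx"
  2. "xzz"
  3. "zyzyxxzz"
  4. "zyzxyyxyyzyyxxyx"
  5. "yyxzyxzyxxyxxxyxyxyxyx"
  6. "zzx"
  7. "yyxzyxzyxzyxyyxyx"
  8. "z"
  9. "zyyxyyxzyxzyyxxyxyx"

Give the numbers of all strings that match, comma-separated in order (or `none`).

1, 2, 5, 7

1 → match
2. "xzz" → match
3. "zyzyxxzz" → no match
4 → no match
5 → match
6. "zzx" → no match
7 → match
8. "z" → no match
9 → no match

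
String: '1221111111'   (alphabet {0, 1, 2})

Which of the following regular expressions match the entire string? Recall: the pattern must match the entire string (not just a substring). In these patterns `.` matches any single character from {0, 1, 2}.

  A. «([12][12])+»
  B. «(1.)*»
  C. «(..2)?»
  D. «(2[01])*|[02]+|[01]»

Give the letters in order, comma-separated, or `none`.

A → match
B → no match
C → no match
D → no match

A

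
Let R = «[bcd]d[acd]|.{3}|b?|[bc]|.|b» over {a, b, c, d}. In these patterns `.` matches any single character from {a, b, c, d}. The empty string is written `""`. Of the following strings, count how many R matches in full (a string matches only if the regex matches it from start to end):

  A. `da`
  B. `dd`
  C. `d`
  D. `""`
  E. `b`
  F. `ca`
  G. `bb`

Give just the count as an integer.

3

A → no match
B → no match
C → match
D → match
E → match
F → no match
G → no match
Total matched: 3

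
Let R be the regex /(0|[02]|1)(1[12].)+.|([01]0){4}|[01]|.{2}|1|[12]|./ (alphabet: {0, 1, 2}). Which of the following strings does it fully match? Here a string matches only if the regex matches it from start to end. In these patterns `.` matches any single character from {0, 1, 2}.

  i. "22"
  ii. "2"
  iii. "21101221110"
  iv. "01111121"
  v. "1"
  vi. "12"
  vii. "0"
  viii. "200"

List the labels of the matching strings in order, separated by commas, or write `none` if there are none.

i → match
ii → match
iii → match
iv → match
v → match
vi → match
vii → match
viii → no match

i, ii, iii, iv, v, vi, vii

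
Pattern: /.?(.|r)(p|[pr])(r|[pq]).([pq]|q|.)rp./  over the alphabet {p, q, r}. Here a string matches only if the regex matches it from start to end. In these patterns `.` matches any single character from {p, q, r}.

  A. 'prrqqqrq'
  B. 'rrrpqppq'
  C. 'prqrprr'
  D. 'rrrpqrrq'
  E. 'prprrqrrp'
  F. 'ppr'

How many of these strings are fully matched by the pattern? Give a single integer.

A → no match
B → no match
C → no match
D → no match
E → no match
F → no match
Total matched: 0

0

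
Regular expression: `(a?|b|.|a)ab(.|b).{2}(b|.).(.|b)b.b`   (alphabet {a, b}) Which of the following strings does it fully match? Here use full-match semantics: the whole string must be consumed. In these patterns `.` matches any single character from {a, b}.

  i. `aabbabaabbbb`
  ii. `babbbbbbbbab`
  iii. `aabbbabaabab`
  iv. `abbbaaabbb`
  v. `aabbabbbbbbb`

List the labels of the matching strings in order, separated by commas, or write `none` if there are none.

i, ii, iii, v

i → match
ii → match
iii → match
iv → no match
v → match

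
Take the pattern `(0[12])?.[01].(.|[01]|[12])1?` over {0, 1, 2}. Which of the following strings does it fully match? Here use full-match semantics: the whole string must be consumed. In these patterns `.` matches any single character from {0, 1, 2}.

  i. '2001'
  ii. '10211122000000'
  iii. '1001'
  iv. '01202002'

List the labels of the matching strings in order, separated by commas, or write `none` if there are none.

i → match
ii → no match
iii → match
iv → no match

i, iii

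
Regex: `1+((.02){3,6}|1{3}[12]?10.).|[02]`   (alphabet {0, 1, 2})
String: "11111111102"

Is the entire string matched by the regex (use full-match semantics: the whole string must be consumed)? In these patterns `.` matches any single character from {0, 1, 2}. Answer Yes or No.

No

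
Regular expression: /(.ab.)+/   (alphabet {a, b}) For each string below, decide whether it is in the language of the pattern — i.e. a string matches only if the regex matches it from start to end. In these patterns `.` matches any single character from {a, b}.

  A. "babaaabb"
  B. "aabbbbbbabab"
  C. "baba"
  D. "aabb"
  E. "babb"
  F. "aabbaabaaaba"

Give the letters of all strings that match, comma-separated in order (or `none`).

A, C, D, E, F

A. "babaaabb" → match
B. "aabbbbbbabab" → no match
C. "baba" → match
D. "aabb" → match
E. "babb" → match
F. "aabbaabaaaba" → match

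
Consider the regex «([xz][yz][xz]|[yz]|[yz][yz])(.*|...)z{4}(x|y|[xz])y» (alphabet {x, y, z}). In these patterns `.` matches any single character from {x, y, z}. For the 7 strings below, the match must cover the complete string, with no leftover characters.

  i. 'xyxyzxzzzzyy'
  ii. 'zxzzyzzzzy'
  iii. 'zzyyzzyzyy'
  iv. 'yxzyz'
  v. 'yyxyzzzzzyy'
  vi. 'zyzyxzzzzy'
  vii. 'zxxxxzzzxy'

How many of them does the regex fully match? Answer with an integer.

2

i → match
ii → no match
iii → no match
iv → no match — must end with 'y'
v → match
vi → no match
vii → no match
Total matched: 2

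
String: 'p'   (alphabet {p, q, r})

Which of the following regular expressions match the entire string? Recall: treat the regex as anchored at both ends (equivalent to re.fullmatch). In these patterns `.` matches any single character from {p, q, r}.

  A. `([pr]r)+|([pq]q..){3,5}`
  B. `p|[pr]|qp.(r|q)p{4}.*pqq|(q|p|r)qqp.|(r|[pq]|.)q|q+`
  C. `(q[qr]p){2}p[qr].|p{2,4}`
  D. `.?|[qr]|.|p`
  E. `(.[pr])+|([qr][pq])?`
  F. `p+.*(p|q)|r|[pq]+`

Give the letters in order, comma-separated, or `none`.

A → no match
B → match
C → no match
D → match
E → no match
F → match

B, D, F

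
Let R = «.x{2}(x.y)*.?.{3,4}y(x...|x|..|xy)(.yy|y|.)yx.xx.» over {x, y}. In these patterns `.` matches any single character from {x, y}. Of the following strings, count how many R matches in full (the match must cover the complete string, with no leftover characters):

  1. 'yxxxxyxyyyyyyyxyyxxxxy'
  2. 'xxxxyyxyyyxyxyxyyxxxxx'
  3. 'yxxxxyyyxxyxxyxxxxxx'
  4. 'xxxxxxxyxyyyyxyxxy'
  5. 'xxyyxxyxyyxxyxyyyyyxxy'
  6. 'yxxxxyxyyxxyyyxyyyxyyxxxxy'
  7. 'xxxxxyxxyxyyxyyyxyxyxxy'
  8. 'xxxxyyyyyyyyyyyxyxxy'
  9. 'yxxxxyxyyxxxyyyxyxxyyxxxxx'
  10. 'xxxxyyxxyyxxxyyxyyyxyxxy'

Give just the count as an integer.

8

1 → match
2 → match
3 → no match
4 → match
5 → no match
6 → match
7 → match
8 → match
9 → match
10 → match
Total matched: 8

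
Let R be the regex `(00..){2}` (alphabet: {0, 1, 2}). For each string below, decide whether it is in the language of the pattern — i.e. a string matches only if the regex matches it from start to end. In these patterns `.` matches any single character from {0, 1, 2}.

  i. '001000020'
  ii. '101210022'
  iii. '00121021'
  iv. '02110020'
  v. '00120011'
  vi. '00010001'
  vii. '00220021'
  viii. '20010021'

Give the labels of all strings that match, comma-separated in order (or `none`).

i. '001000020' → no match
ii. '101210022' → no match — must start with '00'
iii. '00121021' → no match
iv. '02110020' → no match — must start with '00'
v. '00120011' → match
vi. '00010001' → match
vii. '00220021' → match
viii. '20010021' → no match — must start with '00'

v, vi, vii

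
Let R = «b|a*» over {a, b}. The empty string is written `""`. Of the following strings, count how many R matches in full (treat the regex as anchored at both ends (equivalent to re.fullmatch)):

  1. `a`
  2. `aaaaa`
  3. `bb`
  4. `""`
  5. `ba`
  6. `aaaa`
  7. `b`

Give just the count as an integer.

5

1 → match
2 → match
3 → no match
4 → match
5 → no match
6 → match
7 → match
Total matched: 5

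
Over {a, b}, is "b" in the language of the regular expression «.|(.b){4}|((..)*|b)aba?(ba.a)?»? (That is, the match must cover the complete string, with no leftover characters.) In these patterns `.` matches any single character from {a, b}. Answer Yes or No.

Yes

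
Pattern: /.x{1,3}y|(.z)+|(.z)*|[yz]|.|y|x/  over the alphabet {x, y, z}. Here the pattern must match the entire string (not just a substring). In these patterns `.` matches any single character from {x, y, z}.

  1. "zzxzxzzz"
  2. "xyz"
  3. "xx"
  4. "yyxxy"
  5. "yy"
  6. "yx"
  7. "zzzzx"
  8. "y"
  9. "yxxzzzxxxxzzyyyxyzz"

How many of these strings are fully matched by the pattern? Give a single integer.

2

1 → match
2 → no match
3 → no match
4 → no match
5 → no match
6 → no match
7 → no match
8 → match
9 → no match
Total matched: 2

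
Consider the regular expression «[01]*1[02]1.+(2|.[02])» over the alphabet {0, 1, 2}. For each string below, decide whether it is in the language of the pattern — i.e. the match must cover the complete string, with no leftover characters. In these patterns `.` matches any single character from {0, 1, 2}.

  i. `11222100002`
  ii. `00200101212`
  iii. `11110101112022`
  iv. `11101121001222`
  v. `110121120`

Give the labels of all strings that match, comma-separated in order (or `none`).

i → no match
ii → no match
iii → match
iv → match
v → match

iii, iv, v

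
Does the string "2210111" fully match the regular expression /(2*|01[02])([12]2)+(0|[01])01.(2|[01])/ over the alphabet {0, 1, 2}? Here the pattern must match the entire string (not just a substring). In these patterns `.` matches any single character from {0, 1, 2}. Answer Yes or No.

Yes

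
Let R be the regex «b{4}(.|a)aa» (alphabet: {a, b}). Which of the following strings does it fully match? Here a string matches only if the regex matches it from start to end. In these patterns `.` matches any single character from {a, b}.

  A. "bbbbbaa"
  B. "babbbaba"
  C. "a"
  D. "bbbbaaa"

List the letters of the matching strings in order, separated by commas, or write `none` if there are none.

A → match
B → no match — must end with "aa"
C → no match — must start with "b"
D → match

A, D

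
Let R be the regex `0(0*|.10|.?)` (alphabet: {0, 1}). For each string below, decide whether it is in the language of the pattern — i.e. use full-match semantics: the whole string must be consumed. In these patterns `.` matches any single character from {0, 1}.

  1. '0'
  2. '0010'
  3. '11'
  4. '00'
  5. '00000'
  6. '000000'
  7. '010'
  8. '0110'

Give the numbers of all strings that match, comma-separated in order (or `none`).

1 → match
2 → match
3 → no match — must start with '0'
4 → match
5 → match
6 → match
7 → no match
8 → match

1, 2, 4, 5, 6, 8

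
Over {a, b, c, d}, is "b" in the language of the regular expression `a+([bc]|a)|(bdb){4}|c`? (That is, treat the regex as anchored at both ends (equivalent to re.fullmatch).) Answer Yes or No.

No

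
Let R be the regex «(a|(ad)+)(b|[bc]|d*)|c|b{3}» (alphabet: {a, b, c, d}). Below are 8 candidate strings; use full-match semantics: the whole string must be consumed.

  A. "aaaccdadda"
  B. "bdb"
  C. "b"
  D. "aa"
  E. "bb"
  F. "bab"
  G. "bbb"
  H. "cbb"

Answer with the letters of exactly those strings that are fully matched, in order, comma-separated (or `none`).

G

A. "aaaccdadda" → no match
B. "bdb" → no match
C. "b" → no match
D. "aa" → no match
E. "bb" → no match
F. "bab" → no match
G. "bbb" → match
H. "cbb" → no match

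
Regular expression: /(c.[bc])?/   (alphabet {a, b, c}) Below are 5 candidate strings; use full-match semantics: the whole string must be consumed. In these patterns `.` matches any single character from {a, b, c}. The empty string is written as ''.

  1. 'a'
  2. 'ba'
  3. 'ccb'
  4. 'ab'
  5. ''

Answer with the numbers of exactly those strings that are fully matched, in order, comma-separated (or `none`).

3, 5

1 → no match
2 → no match
3 → match
4 → no match
5 → match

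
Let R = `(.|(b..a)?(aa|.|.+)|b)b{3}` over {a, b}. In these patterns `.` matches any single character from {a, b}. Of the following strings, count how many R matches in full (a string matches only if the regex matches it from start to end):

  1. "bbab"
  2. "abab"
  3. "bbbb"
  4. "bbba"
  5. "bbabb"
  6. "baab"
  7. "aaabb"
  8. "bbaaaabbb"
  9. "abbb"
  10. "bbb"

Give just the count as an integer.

3

1. "bbab" → no match
2. "abab" → no match
3. "bbbb" → match
4. "bbba" → no match — must end with "b"
5. "bbabb" → no match
6. "baab" → no match
7. "aaabb" → no match
8. "bbaaaabbb" → match
9. "abbb" → match
10. "bbb" → no match
Total matched: 3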